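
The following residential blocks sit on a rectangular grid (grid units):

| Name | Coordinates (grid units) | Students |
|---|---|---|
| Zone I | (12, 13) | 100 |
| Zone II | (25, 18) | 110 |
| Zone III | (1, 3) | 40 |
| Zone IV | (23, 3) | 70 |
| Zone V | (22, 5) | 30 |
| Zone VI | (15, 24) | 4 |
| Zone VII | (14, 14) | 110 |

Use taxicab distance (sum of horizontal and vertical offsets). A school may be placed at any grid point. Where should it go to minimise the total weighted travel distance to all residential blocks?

Manhattan distance separates: Σwᵢ(|x−xᵢ|+|y−yᵢ|) = Σwᵢ|x−xᵢ| + Σwᵢ|y−yᵢ|, so x and y are optimised independently as 1-D weighted medians.
Total weight W = 464; half = 232.
x-coordinate, sorted with cumulative weight:
  x=1 (Zone III, w=40) cum 40
  x=12 (Zone I, w=100) cum 140
  x=14 (Zone VII, w=110) cum 250  ← median
  x=15 (Zone VI, w=4) cum 254
  x=22 (Zone V, w=30) cum 284
  x=23 (Zone IV, w=70) cum 354
  x=25 (Zone II, w=110) cum 464
⇒ x* = 14
y-coordinate, sorted with cumulative weight:
  y=3 (Zone III, w=40) cum 40
  y=3 (Zone IV, w=70) cum 110
  y=5 (Zone V, w=30) cum 140
  y=13 (Zone I, w=100) cum 240  ← median
  y=14 (Zone VII, w=110) cum 350
  y=18 (Zone II, w=110) cum 460
  y=24 (Zone VI, w=4) cum 464
⇒ y* = 13

(14, 13)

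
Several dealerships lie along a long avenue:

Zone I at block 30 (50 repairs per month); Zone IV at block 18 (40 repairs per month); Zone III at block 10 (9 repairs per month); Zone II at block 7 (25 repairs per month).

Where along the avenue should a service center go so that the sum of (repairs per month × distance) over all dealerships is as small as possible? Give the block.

For a sum of weighted absolute distances on a line, the optimum is the weighted median (not the mean). Total weight W = 124; half-weight = 62.
Sort by position and accumulate weight:
  block 7 (Zone II, w=25) → cum 25
  block 10 (Zone III, w=9) → cum 34
  block 18 (Zone IV, w=40) → cum 74  ≥ 62 → median here
  block 30 (Zone I, w=50) → cum 124
Optimal location: block 18.

x = 18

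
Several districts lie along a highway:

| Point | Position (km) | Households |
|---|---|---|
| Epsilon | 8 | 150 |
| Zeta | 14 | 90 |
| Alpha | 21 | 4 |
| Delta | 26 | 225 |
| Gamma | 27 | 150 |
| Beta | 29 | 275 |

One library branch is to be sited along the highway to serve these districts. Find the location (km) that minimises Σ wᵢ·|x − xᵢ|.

For a sum of weighted absolute distances on a line, the optimum is the weighted median (not the mean). Total weight W = 894; half-weight = 447.
Sort by position and accumulate weight:
  km 8 (Epsilon, w=150) → cum 150
  km 14 (Zeta, w=90) → cum 240
  km 21 (Alpha, w=4) → cum 244
  km 26 (Delta, w=225) → cum 469  ≥ 447 → median here
  km 27 (Gamma, w=150) → cum 619
  km 29 (Beta, w=275) → cum 894
Optimal location: km 26.

x = 26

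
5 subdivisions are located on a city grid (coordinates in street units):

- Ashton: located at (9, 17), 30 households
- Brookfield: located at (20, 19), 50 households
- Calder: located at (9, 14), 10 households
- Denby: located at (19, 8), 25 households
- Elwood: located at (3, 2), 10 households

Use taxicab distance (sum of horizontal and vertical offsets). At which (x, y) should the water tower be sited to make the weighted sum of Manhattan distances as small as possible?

(19, 17)

Manhattan distance separates: Σwᵢ(|x−xᵢ|+|y−yᵢ|) = Σwᵢ|x−xᵢ| + Σwᵢ|y−yᵢ|, so x and y are optimised independently as 1-D weighted medians.
Total weight W = 125; half = 62.5.
x-coordinate, sorted with cumulative weight:
  x=3 (Elwood, w=10) cum 10
  x=9 (Ashton, w=30) cum 40
  x=9 (Calder, w=10) cum 50
  x=19 (Denby, w=25) cum 75  ← median
  x=20 (Brookfield, w=50) cum 125
⇒ x* = 19
y-coordinate, sorted with cumulative weight:
  y=2 (Elwood, w=10) cum 10
  y=8 (Denby, w=25) cum 35
  y=14 (Calder, w=10) cum 45
  y=17 (Ashton, w=30) cum 75  ← median
  y=19 (Brookfield, w=50) cum 125
⇒ y* = 17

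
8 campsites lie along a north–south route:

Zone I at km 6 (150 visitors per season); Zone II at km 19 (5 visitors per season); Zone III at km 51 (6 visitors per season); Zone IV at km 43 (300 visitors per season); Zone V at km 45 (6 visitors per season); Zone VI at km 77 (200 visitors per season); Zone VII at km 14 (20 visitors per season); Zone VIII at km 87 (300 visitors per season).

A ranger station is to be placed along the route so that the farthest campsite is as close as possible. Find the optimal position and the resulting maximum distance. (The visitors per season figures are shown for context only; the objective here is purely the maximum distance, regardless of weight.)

location 46.5, max distance 40.5

The 1-center on a line is the midpoint of the two extreme points: leftmost at 6, rightmost at 87.
Optimal location = (6 + 87)/2 = 46.5; maximum distance = (87 − 6)/2 = 40.5.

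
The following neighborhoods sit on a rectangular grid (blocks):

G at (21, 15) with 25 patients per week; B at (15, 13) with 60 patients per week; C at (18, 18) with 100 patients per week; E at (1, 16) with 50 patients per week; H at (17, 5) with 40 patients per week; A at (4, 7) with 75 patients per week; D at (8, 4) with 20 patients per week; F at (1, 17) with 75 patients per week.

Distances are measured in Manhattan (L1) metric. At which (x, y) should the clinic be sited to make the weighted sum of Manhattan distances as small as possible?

Manhattan distance separates: Σwᵢ(|x−xᵢ|+|y−yᵢ|) = Σwᵢ|x−xᵢ| + Σwᵢ|y−yᵢ|, so x and y are optimised independently as 1-D weighted medians.
Total weight W = 445; half = 222.5.
x-coordinate, sorted with cumulative weight:
  x=1 (E, w=50) cum 50
  x=1 (F, w=75) cum 125
  x=4 (A, w=75) cum 200
  x=8 (D, w=20) cum 220
  x=15 (B, w=60) cum 280  ← median
  x=17 (H, w=40) cum 320
  x=18 (C, w=100) cum 420
  x=21 (G, w=25) cum 445
⇒ x* = 15
y-coordinate, sorted with cumulative weight:
  y=4 (D, w=20) cum 20
  y=5 (H, w=40) cum 60
  y=7 (A, w=75) cum 135
  y=13 (B, w=60) cum 195
  y=15 (G, w=25) cum 220
  y=16 (E, w=50) cum 270  ← median
  y=17 (F, w=75) cum 345
  y=18 (C, w=100) cum 445
⇒ y* = 16

(15, 16)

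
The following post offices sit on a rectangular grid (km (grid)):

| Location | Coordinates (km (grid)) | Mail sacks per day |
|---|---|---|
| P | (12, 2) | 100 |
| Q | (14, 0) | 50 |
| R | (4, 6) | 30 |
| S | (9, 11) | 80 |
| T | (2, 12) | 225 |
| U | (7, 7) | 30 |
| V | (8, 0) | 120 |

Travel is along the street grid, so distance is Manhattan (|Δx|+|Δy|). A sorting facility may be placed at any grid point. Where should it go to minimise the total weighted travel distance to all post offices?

(8, 7)

Manhattan distance separates: Σwᵢ(|x−xᵢ|+|y−yᵢ|) = Σwᵢ|x−xᵢ| + Σwᵢ|y−yᵢ|, so x and y are optimised independently as 1-D weighted medians.
Total weight W = 635; half = 317.5.
x-coordinate, sorted with cumulative weight:
  x=2 (T, w=225) cum 225
  x=4 (R, w=30) cum 255
  x=7 (U, w=30) cum 285
  x=8 (V, w=120) cum 405  ← median
  x=9 (S, w=80) cum 485
  x=12 (P, w=100) cum 585
  x=14 (Q, w=50) cum 635
⇒ x* = 8
y-coordinate, sorted with cumulative weight:
  y=0 (Q, w=50) cum 50
  y=0 (V, w=120) cum 170
  y=2 (P, w=100) cum 270
  y=6 (R, w=30) cum 300
  y=7 (U, w=30) cum 330  ← median
  y=11 (S, w=80) cum 410
  y=12 (T, w=225) cum 635
⇒ y* = 7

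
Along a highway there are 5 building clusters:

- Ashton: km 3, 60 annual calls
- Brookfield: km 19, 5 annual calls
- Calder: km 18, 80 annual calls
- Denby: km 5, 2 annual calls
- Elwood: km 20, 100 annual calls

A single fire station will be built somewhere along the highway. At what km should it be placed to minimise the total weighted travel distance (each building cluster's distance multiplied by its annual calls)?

x = 18

For a sum of weighted absolute distances on a line, the optimum is the weighted median (not the mean). Total weight W = 247; half-weight = 123.5.
Sort by position and accumulate weight:
  km 3 (Ashton, w=60) → cum 60
  km 5 (Denby, w=2) → cum 62
  km 18 (Calder, w=80) → cum 142  ≥ 123.5 → median here
  km 19 (Brookfield, w=5) → cum 147
  km 20 (Elwood, w=100) → cum 247
Optimal location: km 18.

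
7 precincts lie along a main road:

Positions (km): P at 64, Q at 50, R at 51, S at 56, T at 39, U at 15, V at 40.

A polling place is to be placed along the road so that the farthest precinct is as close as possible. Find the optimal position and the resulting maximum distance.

location 39.5, max distance 24.5

The 1-center on a line is the midpoint of the two extreme points: leftmost at 15, rightmost at 64.
Optimal location = (15 + 64)/2 = 39.5; maximum distance = (64 − 15)/2 = 24.5.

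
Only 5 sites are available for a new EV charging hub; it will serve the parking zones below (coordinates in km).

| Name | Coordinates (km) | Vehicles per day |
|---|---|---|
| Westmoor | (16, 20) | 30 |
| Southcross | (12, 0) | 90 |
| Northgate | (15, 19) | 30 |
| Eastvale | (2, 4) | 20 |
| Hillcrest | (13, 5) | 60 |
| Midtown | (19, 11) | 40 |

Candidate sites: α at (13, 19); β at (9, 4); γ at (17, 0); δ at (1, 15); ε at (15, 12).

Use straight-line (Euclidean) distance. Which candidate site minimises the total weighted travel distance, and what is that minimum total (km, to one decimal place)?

β, total 2334.2 km

Total weighted distance at each candidate:
  α (13, 19): total = 3479.3
  β (9, 4): total = 2334.2
  γ (17, 0): total = 2765.8
  δ (1, 15): total = 4480.9
  ε (15, 12): total = 2472.1
Minimum is at β with total 2334.2 km.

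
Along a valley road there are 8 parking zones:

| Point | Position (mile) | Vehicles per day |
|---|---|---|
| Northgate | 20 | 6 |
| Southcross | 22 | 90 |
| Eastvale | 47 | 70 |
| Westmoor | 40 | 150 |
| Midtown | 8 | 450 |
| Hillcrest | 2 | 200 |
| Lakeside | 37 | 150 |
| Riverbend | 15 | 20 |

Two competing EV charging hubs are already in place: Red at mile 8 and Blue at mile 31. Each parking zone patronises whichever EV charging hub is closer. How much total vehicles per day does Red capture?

670

The indifferent point is the midpoint (8+31)/2 = 19.5; parking zones left of it (closer to Red at 8) go to Red, those right go to Blue.
  Hillcrest at 2 (w=200) → Red
  Midtown at 8 (w=450) → Red
  Riverbend at 15 (w=20) → Red
  Northgate at 20 (w=6) → Blue
  Southcross at 22 (w=90) → Blue
  Lakeside at 37 (w=150) → Blue
  Westmoor at 40 (w=150) → Blue
  Eastvale at 47 (w=70) → Blue
Red captures 670; Blue captures 466.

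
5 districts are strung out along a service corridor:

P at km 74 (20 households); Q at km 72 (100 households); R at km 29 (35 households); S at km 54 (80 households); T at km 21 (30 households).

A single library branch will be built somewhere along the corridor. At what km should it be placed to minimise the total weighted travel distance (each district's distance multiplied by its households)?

For a sum of weighted absolute distances on a line, the optimum is the weighted median (not the mean). Total weight W = 265; half-weight = 132.5.
Sort by position and accumulate weight:
  km 21 (T, w=30) → cum 30
  km 29 (R, w=35) → cum 65
  km 54 (S, w=80) → cum 145  ≥ 132.5 → median here
  km 72 (Q, w=100) → cum 245
  km 74 (P, w=20) → cum 265
Optimal location: km 54.

x = 54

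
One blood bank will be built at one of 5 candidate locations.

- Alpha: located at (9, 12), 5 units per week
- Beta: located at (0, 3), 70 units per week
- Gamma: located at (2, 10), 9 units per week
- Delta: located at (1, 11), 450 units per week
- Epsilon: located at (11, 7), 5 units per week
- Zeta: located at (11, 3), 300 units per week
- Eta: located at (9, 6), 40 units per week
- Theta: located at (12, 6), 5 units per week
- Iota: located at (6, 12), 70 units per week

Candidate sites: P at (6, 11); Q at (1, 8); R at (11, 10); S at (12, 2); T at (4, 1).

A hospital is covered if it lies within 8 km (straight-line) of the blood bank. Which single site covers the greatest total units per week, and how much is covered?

Q, covering 599

Coverage radius r = 8 km; a point is covered iff (Δx)²+(Δy)² ≤ 8² = 64.
  P (6, 11): covers {Alpha, Gamma, Delta, Epsilon, Eta, Theta, Iota} → 584
  Q (1, 8): covers {Beta, Gamma, Delta, Iota} → 599
  R (11, 10): covers {Alpha, Epsilon, Zeta, Eta, Theta, Iota} → 425
  S (12, 2): covers {Epsilon, Zeta, Eta, Theta} → 350
  T (4, 1): covers {Beta, Zeta, Eta} → 410
Maximum coverage at Q: 599 units per week.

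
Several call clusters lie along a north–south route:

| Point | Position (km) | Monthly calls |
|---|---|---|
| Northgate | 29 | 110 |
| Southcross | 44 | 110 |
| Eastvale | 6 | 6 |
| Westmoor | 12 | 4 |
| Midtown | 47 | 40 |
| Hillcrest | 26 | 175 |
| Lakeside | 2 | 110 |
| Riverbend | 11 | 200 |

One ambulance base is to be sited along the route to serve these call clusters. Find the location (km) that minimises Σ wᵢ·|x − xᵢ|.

x = 26

For a sum of weighted absolute distances on a line, the optimum is the weighted median (not the mean). Total weight W = 755; half-weight = 377.5.
Sort by position and accumulate weight:
  km 2 (Lakeside, w=110) → cum 110
  km 6 (Eastvale, w=6) → cum 116
  km 11 (Riverbend, w=200) → cum 316
  km 12 (Westmoor, w=4) → cum 320
  km 26 (Hillcrest, w=175) → cum 495  ≥ 377.5 → median here
  km 29 (Northgate, w=110) → cum 605
  km 44 (Southcross, w=110) → cum 715
  km 47 (Midtown, w=40) → cum 755
Optimal location: km 26.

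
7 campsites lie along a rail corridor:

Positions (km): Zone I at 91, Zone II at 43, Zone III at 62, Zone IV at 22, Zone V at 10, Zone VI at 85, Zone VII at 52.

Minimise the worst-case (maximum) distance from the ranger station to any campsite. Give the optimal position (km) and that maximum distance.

location 50.5, max distance 40.5

The 1-center on a line is the midpoint of the two extreme points: leftmost at 10, rightmost at 91.
Optimal location = (10 + 91)/2 = 50.5; maximum distance = (91 − 10)/2 = 40.5.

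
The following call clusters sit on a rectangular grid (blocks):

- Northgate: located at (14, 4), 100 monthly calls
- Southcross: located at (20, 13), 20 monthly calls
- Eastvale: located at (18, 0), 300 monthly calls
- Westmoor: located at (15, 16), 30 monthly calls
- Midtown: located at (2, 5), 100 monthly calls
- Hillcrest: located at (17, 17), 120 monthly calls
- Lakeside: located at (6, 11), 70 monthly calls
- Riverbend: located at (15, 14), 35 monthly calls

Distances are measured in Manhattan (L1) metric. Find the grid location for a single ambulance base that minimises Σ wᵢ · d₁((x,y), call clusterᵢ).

(17, 4)

Manhattan distance separates: Σwᵢ(|x−xᵢ|+|y−yᵢ|) = Σwᵢ|x−xᵢ| + Σwᵢ|y−yᵢ|, so x and y are optimised independently as 1-D weighted medians.
Total weight W = 775; half = 387.5.
x-coordinate, sorted with cumulative weight:
  x=2 (Midtown, w=100) cum 100
  x=6 (Lakeside, w=70) cum 170
  x=14 (Northgate, w=100) cum 270
  x=15 (Westmoor, w=30) cum 300
  x=15 (Riverbend, w=35) cum 335
  x=17 (Hillcrest, w=120) cum 455  ← median
  x=18 (Eastvale, w=300) cum 755
  x=20 (Southcross, w=20) cum 775
⇒ x* = 17
y-coordinate, sorted with cumulative weight:
  y=0 (Eastvale, w=300) cum 300
  y=4 (Northgate, w=100) cum 400  ← median
  y=5 (Midtown, w=100) cum 500
  y=11 (Lakeside, w=70) cum 570
  y=13 (Southcross, w=20) cum 590
  y=14 (Riverbend, w=35) cum 625
  y=16 (Westmoor, w=30) cum 655
  y=17 (Hillcrest, w=120) cum 775
⇒ y* = 4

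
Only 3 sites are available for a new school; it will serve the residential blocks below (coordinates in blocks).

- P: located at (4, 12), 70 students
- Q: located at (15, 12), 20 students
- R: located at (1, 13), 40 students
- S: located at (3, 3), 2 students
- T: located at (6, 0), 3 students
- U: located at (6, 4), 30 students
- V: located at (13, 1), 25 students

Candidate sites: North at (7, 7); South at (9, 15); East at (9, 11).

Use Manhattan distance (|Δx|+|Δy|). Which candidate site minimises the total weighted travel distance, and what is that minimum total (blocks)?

East, total 1680 blocks

Total weighted distance at each candidate:
  North (7, 7): total = 1760
  South (9, 15): total = 2100
  East (9, 11): total = 1680
Minimum is at East with total 1680 blocks.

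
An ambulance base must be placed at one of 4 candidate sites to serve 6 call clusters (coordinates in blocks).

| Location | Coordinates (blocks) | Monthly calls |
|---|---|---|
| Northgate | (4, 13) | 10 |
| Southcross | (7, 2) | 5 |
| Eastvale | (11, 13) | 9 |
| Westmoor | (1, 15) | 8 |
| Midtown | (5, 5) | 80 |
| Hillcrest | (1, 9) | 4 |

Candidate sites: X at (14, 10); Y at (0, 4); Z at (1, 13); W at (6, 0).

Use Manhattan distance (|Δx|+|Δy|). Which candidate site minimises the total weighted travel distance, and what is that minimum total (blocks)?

Total weighted distance at each candidate:
  X (14, 10): total = 1579
  Y (0, 4): total = 955
  Z (1, 13): total = 1197
  W (6, 0): total = 1023
Minimum is at Y with total 955 blocks.

Y, total 955 blocks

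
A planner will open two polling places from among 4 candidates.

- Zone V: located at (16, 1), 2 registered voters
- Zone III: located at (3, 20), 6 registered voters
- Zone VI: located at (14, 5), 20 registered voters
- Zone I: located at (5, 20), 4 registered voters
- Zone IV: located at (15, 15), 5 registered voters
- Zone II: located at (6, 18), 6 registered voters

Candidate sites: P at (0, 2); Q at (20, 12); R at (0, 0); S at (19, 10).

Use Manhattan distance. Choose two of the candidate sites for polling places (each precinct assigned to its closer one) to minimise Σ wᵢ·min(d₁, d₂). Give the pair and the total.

Evaluate every pair (each demand assigned to the nearer of the two):
  {P, S}: total = 613
  {Q, S}: total = 626
  {R, S}: total = 629
  {P, Q}: total = 668
  {Q, R}: total = 680
  {P, R}: total = 864
Best pair: {P, S} with total 613.

{P, S}, total 613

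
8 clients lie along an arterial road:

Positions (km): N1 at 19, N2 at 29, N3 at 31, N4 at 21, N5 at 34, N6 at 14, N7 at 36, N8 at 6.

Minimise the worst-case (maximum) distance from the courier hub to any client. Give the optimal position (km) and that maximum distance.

location 21, max distance 15

The 1-center on a line is the midpoint of the two extreme points: leftmost at 6, rightmost at 36.
Optimal location = (6 + 36)/2 = 21; maximum distance = (36 − 6)/2 = 15.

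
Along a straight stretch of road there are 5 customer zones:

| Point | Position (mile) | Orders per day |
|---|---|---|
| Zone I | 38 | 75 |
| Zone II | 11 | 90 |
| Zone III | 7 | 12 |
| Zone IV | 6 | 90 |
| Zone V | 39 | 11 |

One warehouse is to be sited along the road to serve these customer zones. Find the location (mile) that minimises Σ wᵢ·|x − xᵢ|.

x = 11

For a sum of weighted absolute distances on a line, the optimum is the weighted median (not the mean). Total weight W = 278; half-weight = 139.
Sort by position and accumulate weight:
  mile 6 (Zone IV, w=90) → cum 90
  mile 7 (Zone III, w=12) → cum 102
  mile 11 (Zone II, w=90) → cum 192  ≥ 139 → median here
  mile 38 (Zone I, w=75) → cum 267
  mile 39 (Zone V, w=11) → cum 278
Optimal location: mile 11.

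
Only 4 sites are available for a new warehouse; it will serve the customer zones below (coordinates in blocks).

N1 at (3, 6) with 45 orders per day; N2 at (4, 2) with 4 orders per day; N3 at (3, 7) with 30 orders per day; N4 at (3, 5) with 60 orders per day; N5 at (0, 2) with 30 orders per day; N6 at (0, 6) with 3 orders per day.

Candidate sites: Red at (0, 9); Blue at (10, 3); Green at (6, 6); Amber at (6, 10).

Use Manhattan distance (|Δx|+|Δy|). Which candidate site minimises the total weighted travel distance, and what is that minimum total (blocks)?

Total weighted distance at each candidate:
  Red (0, 9): total = 1103
  Blue (10, 3): total = 1717
  Green (6, 6): total = 837
  Amber (6, 10): total = 1465
Minimum is at Green with total 837 blocks.

Green, total 837 blocks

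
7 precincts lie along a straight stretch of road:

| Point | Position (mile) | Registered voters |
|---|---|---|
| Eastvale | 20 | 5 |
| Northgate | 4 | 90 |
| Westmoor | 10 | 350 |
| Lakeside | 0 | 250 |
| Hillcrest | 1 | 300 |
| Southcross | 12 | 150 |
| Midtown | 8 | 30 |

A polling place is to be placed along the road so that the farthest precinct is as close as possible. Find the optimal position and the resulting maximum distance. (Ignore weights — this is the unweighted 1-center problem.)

The 1-center on a line is the midpoint of the two extreme points: leftmost at 0, rightmost at 20.
Optimal location = (0 + 20)/2 = 10; maximum distance = (20 − 0)/2 = 10.

location 10, max distance 10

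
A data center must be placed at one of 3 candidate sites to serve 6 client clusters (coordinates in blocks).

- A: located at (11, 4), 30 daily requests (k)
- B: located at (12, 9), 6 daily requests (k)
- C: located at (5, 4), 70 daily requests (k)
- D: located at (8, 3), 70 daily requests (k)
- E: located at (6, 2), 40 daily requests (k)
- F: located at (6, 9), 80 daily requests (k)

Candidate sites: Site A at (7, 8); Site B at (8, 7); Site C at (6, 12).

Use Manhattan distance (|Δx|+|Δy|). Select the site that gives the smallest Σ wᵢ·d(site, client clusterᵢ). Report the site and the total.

Site B, total 1516 blocks

Total weighted distance at each candidate:
  Site A (7, 8): total = 1556
  Site B (8, 7): total = 1516
  Site C (6, 12): total = 2484
Minimum is at Site B with total 1516 blocks.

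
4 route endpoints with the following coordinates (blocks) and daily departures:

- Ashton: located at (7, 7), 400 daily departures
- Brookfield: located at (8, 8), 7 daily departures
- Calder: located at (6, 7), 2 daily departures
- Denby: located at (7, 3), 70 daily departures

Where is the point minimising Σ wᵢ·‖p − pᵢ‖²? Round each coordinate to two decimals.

The minimiser of Σwᵢ‖p−pᵢ‖² is the weighted centroid p* = (Σwᵢpᵢ)/(Σwᵢ).
Σwᵢ = 479.
Σwᵢxᵢ = 400·7 + 7·8 + 2·6 + 70·7 = 3358.
Σwᵢyᵢ = 400·7 + 7·8 + 2·7 + 70·3 = 3080.
x* = 3358/479 = 7.01, y* = 3080/479 = 6.43.

(7.01, 6.43)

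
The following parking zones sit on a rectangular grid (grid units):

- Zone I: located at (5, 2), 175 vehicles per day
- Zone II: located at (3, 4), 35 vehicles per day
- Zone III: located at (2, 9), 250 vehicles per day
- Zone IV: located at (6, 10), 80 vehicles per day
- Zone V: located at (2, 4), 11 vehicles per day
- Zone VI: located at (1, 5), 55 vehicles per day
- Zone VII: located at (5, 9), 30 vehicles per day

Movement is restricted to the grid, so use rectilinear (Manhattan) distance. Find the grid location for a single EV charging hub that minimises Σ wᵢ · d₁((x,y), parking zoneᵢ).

(3, 9)

Manhattan distance separates: Σwᵢ(|x−xᵢ|+|y−yᵢ|) = Σwᵢ|x−xᵢ| + Σwᵢ|y−yᵢ|, so x and y are optimised independently as 1-D weighted medians.
Total weight W = 636; half = 318.
x-coordinate, sorted with cumulative weight:
  x=1 (Zone VI, w=55) cum 55
  x=2 (Zone III, w=250) cum 305
  x=2 (Zone V, w=11) cum 316
  x=3 (Zone II, w=35) cum 351  ← median
  x=5 (Zone I, w=175) cum 526
  x=5 (Zone VII, w=30) cum 556
  x=6 (Zone IV, w=80) cum 636
⇒ x* = 3
y-coordinate, sorted with cumulative weight:
  y=2 (Zone I, w=175) cum 175
  y=4 (Zone II, w=35) cum 210
  y=4 (Zone V, w=11) cum 221
  y=5 (Zone VI, w=55) cum 276
  y=9 (Zone III, w=250) cum 526  ← median
  y=9 (Zone VII, w=30) cum 556
  y=10 (Zone IV, w=80) cum 636
⇒ y* = 9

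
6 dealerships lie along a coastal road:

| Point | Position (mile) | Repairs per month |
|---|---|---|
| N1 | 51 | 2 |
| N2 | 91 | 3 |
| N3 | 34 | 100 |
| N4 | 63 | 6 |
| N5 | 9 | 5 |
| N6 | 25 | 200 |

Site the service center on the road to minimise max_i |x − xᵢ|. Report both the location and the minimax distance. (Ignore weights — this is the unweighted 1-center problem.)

The 1-center on a line is the midpoint of the two extreme points: leftmost at 9, rightmost at 91.
Optimal location = (9 + 91)/2 = 50; maximum distance = (91 − 9)/2 = 41.

location 50, max distance 41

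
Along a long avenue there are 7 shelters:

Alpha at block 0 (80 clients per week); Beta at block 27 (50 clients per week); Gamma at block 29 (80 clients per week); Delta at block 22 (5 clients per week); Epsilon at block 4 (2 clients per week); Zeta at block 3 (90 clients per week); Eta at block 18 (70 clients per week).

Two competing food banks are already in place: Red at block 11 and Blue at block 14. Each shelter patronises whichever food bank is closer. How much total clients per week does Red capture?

172

The indifferent point is the midpoint (11+14)/2 = 12.5; shelters left of it (closer to Red at 11) go to Red, those right go to Blue.
  Alpha at 0 (w=80) → Red
  Zeta at 3 (w=90) → Red
  Epsilon at 4 (w=2) → Red
  Eta at 18 (w=70) → Blue
  Delta at 22 (w=5) → Blue
  Beta at 27 (w=50) → Blue
  Gamma at 29 (w=80) → Blue
Red captures 172; Blue captures 205.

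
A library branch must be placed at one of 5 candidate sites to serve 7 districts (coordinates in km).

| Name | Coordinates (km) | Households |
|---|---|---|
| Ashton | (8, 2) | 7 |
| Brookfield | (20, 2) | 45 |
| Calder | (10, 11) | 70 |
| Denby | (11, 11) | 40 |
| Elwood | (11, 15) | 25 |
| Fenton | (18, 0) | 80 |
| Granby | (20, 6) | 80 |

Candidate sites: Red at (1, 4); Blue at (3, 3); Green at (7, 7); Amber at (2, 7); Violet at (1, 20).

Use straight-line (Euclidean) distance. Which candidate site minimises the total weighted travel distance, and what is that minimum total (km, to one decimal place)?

Total weighted distance at each candidate:
  Red (1, 4): total = 5494.3
  Blue (3, 3): total = 4964.0
  Green (7, 7): total = 3548.5
  Amber (2, 7): total = 5055.8
  Violet (1, 20): total = 7009.5
Minimum is at Green with total 3548.5 km.

Green, total 3548.5 km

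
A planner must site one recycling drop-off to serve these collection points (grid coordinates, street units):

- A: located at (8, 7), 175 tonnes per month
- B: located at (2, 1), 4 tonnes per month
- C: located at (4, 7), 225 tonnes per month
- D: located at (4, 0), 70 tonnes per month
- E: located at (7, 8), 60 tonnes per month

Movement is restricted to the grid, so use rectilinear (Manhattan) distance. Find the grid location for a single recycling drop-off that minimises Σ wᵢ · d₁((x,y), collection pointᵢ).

(4, 7)

Manhattan distance separates: Σwᵢ(|x−xᵢ|+|y−yᵢ|) = Σwᵢ|x−xᵢ| + Σwᵢ|y−yᵢ|, so x and y are optimised independently as 1-D weighted medians.
Total weight W = 534; half = 267.
x-coordinate, sorted with cumulative weight:
  x=2 (B, w=4) cum 4
  x=4 (C, w=225) cum 229
  x=4 (D, w=70) cum 299  ← median
  x=7 (E, w=60) cum 359
  x=8 (A, w=175) cum 534
⇒ x* = 4
y-coordinate, sorted with cumulative weight:
  y=0 (D, w=70) cum 70
  y=1 (B, w=4) cum 74
  y=7 (A, w=175) cum 249
  y=7 (C, w=225) cum 474  ← median
  y=8 (E, w=60) cum 534
⇒ y* = 7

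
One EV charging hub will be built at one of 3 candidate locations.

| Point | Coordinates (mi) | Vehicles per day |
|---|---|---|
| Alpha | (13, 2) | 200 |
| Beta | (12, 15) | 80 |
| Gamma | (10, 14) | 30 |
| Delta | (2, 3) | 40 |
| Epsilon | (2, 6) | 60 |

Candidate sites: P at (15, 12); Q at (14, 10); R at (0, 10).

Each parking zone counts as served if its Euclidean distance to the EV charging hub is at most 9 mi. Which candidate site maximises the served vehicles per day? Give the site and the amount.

Coverage radius r = 9 mi; a point is covered iff (Δx)²+(Δy)² ≤ 9² = 81.
  P (15, 12): covers {Beta, Gamma} → 110
  Q (14, 10): covers {Alpha, Beta, Gamma} → 310
  R (0, 10): covers {Delta, Epsilon} → 100
Maximum coverage at Q: 310 vehicles per day.

Q, covering 310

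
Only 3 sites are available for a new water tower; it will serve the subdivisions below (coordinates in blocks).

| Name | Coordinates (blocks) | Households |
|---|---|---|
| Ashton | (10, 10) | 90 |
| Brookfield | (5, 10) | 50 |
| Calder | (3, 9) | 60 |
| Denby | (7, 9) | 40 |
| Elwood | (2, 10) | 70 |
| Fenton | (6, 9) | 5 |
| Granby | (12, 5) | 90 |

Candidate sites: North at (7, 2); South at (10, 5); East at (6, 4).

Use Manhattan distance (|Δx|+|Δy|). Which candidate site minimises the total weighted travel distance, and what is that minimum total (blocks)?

Total weighted distance at each candidate:
  North (7, 2): total = 4100
  South (10, 5): total = 3020
  East (6, 4): total = 3325
Minimum is at South with total 3020 blocks.

South, total 3020 blocks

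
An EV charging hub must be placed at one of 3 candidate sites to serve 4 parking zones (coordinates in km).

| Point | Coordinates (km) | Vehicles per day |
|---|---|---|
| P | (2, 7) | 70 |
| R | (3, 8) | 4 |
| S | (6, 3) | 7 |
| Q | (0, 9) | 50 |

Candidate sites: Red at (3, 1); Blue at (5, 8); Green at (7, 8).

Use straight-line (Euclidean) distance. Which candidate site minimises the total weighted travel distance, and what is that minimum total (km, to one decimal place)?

Total weighted distance at each candidate:
  Red (3, 1): total = 906.2
  Blue (5, 8): total = 520.0
  Green (7, 8): total = 762.2
Minimum is at Blue with total 520.0 km.

Blue, total 520.0 km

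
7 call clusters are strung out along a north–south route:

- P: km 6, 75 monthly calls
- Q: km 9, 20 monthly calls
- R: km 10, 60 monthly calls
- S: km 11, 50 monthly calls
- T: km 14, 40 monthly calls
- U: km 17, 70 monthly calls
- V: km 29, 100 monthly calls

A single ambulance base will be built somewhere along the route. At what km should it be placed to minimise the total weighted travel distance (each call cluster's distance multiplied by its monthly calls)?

x = 14

For a sum of weighted absolute distances on a line, the optimum is the weighted median (not the mean). Total weight W = 415; half-weight = 207.5.
Sort by position and accumulate weight:
  km 6 (P, w=75) → cum 75
  km 9 (Q, w=20) → cum 95
  km 10 (R, w=60) → cum 155
  km 11 (S, w=50) → cum 205
  km 14 (T, w=40) → cum 245  ≥ 207.5 → median here
  km 17 (U, w=70) → cum 315
  km 29 (V, w=100) → cum 415
Optimal location: km 14.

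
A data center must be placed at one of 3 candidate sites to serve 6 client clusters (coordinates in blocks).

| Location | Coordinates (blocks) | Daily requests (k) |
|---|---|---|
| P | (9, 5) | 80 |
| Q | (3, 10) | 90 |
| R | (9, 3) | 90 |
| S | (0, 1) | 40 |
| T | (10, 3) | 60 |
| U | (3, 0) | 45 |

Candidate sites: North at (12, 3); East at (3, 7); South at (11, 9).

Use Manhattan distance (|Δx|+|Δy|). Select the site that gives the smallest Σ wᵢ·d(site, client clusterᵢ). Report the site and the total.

East, total 3145 blocks

Total weighted distance at each candidate:
  North (12, 3): total = 3330
  East (3, 7): total = 3145
  South (11, 9): total = 3955
Minimum is at East with total 3145 blocks.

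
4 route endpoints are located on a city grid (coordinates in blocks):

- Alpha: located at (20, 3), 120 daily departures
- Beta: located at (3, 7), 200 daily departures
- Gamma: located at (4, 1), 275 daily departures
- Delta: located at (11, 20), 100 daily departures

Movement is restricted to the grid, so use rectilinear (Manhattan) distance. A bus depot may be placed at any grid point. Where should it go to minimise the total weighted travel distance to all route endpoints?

(4, 3)

Manhattan distance separates: Σwᵢ(|x−xᵢ|+|y−yᵢ|) = Σwᵢ|x−xᵢ| + Σwᵢ|y−yᵢ|, so x and y are optimised independently as 1-D weighted medians.
Total weight W = 695; half = 347.5.
x-coordinate, sorted with cumulative weight:
  x=3 (Beta, w=200) cum 200
  x=4 (Gamma, w=275) cum 475  ← median
  x=11 (Delta, w=100) cum 575
  x=20 (Alpha, w=120) cum 695
⇒ x* = 4
y-coordinate, sorted with cumulative weight:
  y=1 (Gamma, w=275) cum 275
  y=3 (Alpha, w=120) cum 395  ← median
  y=7 (Beta, w=200) cum 595
  y=20 (Delta, w=100) cum 695
⇒ y* = 3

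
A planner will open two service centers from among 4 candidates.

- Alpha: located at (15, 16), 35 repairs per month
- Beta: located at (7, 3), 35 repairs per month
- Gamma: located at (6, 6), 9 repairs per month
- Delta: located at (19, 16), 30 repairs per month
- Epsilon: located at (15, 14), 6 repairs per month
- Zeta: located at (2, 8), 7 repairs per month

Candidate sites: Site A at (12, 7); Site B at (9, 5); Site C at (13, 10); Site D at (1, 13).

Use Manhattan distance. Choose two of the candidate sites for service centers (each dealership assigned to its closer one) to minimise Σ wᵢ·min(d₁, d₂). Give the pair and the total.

Evaluate every pair (each demand assigned to the nearer of the two):
  {Site B, Site C}: total = 922
  {Site A, Site C}: total = 1131
  {Site A, Site B}: total = 1206
  {Site C, Site D}: total = 1272
  {Site A, Site D}: total = 1380
  {Site B, Site D}: total = 1533
Best pair: {Site B, Site C} with total 922.

{Site B, Site C}, total 922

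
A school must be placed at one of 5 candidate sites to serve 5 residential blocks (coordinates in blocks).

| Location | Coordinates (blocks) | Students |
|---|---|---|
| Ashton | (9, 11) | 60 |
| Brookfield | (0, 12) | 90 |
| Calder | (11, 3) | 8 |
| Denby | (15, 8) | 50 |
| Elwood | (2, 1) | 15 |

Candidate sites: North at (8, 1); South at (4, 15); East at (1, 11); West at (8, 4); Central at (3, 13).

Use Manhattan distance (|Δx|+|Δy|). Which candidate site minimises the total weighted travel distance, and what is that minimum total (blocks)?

East, total 1819 blocks

Total weighted distance at each candidate:
  North (8, 1): total = 3200
  South (4, 15): total = 2462
  East (1, 11): total = 1819
  West (8, 4): total = 2637
  Central (3, 13): total = 2029
Minimum is at East with total 1819 blocks.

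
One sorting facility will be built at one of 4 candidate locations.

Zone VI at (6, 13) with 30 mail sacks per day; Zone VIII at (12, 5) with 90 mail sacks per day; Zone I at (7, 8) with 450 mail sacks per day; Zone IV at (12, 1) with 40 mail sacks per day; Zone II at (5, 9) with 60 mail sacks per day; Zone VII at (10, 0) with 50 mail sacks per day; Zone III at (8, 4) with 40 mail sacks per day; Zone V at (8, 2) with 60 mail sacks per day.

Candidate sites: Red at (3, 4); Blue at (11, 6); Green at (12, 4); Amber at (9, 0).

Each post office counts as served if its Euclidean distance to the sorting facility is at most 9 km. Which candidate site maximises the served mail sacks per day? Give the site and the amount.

Coverage radius r = 9 km; a point is covered iff (Δx)²+(Δy)² ≤ 9² = 81.
  Red (3, 4): covers {Zone I, Zone II, Zone VII, Zone III, Zone V} → 660
  Blue (11, 6): covers {Zone VI, Zone VIII, Zone I, Zone IV, Zone II, Zone VII, Zone III, Zone V} → 820
  Green (12, 4): covers {Zone VIII, Zone I, Zone IV, Zone II, Zone VII, Zone III, Zone V} → 790
  Amber (9, 0): covers {Zone VIII, Zone I, Zone IV, Zone VII, Zone III, Zone V} → 730
Maximum coverage at Blue: 820 mail sacks per day.

Blue, covering 820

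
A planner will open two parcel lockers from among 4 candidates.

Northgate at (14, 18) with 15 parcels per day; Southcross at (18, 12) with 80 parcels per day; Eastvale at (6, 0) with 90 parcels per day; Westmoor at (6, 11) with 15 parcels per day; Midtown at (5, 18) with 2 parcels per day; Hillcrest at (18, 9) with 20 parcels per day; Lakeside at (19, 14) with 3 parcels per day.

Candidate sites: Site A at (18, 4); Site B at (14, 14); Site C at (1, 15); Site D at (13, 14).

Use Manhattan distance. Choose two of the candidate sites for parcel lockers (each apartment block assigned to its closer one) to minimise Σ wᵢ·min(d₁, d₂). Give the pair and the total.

{Site A, Site B}, total 2286

Evaluate every pair (each demand assigned to the nearer of the two):
  {Site A, Site B}: total = 2286
  {Site A, Site D}: total = 2367
  {Site A, Site C}: total = 2602
  {Site B, Site C}: total = 2684
  {Site B, Site D}: total = 2799
  {Site C, Site D}: total = 2802
Best pair: {Site A, Site B} with total 2286.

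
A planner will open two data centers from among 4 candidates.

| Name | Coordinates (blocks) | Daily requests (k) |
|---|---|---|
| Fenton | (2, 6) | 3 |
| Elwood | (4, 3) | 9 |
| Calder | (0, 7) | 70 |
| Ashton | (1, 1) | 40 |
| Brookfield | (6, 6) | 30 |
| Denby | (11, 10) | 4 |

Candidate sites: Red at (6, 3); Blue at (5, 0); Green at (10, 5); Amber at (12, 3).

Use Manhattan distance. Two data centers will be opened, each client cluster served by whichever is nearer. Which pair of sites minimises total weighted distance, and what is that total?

{Red, Blue}, total 1077

Evaluate every pair (each demand assigned to the nearer of the two):
  {Red, Blue}: total = 1077
  {Red, Green}: total = 1133
  {Red, Amber}: total = 1141
  {Blue, Green}: total = 1277
  {Blue, Amber}: total = 1345
  {Green, Amber}: total = 1633
Best pair: {Red, Blue} with total 1077.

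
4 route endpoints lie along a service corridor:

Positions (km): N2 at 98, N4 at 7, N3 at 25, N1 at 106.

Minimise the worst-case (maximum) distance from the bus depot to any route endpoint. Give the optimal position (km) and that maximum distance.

location 56.5, max distance 49.5

The 1-center on a line is the midpoint of the two extreme points: leftmost at 7, rightmost at 106.
Optimal location = (7 + 106)/2 = 56.5; maximum distance = (106 − 7)/2 = 49.5.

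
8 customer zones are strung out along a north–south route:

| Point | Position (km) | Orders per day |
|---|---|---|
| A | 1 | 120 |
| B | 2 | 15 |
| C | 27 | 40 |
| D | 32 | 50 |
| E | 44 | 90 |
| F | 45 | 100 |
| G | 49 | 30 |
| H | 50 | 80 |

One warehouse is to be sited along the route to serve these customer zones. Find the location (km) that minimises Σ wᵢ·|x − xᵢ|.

x = 44

For a sum of weighted absolute distances on a line, the optimum is the weighted median (not the mean). Total weight W = 525; half-weight = 262.5.
Sort by position and accumulate weight:
  km 1 (A, w=120) → cum 120
  km 2 (B, w=15) → cum 135
  km 27 (C, w=40) → cum 175
  km 32 (D, w=50) → cum 225
  km 44 (E, w=90) → cum 315  ≥ 262.5 → median here
  km 45 (F, w=100) → cum 415
  km 49 (G, w=30) → cum 445
  km 50 (H, w=80) → cum 525
Optimal location: km 44.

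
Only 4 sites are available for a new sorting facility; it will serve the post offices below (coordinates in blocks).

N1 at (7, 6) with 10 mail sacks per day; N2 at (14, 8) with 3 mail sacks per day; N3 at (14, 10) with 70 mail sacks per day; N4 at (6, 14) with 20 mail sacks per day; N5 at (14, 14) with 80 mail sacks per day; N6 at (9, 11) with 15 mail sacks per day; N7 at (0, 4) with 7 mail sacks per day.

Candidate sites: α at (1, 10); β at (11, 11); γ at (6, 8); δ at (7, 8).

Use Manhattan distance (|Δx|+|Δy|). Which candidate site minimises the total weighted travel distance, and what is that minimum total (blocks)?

β, total 1184 blocks

Total weighted distance at each candidate:
  α (1, 10): total = 2779
  β (11, 11): total = 1184
  γ (6, 8): total = 2154
  δ (7, 8): total = 2003
Minimum is at β with total 1184 blocks.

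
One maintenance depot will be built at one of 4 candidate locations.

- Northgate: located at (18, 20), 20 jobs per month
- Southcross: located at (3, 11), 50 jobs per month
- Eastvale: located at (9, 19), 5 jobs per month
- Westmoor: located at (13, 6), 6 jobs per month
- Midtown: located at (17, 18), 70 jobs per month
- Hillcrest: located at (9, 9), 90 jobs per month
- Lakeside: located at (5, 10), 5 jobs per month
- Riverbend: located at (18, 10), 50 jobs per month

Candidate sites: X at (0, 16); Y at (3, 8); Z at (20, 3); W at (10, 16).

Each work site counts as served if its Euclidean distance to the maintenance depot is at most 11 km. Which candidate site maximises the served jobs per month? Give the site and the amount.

W, covering 296

Coverage radius r = 11 km; a point is covered iff (Δx)²+(Δy)² ≤ 11² = 121.
  X (0, 16): covers {Southcross, Eastvale, Lakeside} → 60
  Y (3, 8): covers {Southcross, Westmoor, Hillcrest, Lakeside} → 151
  Z (20, 3): covers {Westmoor, Riverbend} → 56
  W (10, 16): covers {Northgate, Southcross, Eastvale, Westmoor, Midtown, Hillcrest, Lakeside, Riverbend} → 296
Maximum coverage at W: 296 jobs per month.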